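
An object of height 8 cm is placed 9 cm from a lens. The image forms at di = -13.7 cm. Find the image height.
hi = (-di/do) × ho = 12.18 cm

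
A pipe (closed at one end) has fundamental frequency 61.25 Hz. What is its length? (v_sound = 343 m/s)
L = v/(4f₁) = 1.4 m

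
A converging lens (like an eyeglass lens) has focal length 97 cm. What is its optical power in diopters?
P = 1/f = 1.031 D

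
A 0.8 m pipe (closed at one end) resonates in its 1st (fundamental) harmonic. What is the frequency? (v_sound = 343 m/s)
fₙ = nv/(4L) = 107.2 Hz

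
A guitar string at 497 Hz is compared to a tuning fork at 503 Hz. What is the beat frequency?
6 Hz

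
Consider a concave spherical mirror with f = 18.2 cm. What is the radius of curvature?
R = 2|f| = 36.4 cm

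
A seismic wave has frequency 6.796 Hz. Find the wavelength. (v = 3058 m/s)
λ = v/f = 450 m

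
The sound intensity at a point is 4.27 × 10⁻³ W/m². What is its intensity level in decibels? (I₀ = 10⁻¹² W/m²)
β = 10·log₁₀(I/I₀) = 96.3 dB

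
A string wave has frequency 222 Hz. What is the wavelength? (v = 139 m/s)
λ = v/f = 0.6261 m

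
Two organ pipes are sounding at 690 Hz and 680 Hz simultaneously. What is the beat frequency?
10 Hz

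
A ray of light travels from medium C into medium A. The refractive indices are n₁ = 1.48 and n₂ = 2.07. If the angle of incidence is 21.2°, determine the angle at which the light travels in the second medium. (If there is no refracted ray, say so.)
sin θ₂ = (n₁/n₂)·sin θ₁ = 0.2586 → θ₂ = 14.98°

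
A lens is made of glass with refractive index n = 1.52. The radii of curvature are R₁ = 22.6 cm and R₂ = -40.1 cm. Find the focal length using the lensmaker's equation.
1/f = (n − 1)(1/R₁ − 1/R₂) → f = 27.8 cm (converging lens)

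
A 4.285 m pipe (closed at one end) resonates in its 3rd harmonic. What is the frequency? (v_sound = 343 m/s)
fₙ = nv/(4L) = 60.04 Hz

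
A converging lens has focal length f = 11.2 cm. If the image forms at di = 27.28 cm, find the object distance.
1/do = 1/f − 1/di → do = 19 cm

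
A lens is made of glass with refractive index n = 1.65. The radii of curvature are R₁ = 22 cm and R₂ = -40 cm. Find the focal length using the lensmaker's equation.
1/f = (n − 1)(1/R₁ − 1/R₂) → f = 21.84 cm (converging lens)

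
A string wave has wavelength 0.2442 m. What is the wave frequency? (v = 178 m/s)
f = v/λ = 728.9 Hz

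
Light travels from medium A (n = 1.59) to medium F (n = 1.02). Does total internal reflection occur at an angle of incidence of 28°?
θc = arcsin(n₂/n₁) = 39.9°; 28° < θc, so no — the ray refracts.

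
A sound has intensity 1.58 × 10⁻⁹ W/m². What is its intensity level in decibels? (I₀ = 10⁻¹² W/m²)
β = 10·log₁₀(I/I₀) = 31.99 dB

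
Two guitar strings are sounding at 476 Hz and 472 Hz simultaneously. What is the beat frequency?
4 Hz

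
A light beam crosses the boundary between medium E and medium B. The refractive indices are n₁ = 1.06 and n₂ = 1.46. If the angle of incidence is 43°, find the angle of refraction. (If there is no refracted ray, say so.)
sin θ₂ = (n₁/n₂)·sin θ₁ = 0.4951 → θ₂ = 29.68°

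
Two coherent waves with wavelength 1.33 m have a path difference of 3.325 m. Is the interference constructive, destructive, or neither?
destructive — path difference = 2.5λ, an odd multiple of λ/2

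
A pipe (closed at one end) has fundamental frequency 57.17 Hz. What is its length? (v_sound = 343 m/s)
L = v/(4f₁) = 1.5 m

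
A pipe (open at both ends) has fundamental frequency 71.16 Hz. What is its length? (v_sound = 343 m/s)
L = v/(2f₁) = 2.41 m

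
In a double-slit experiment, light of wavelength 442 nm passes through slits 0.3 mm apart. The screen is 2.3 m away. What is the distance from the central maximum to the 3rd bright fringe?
y = mλL/d = 10.17 mm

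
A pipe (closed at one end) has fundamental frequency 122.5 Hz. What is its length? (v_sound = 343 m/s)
L = v/(4f₁) = 0.7 m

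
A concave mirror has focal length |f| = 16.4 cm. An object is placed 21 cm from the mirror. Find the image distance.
f = +16.4 cm (concave); 1/di = 1/f − 1/do → di = 74.87 cm (real image, in front of mirror)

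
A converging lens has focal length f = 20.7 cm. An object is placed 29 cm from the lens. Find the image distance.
1/di = 1/f − 1/do → di = 72.33 cm (real image)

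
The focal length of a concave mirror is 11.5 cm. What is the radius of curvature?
R = 2|f| = 23 cm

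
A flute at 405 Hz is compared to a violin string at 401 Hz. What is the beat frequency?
4 Hz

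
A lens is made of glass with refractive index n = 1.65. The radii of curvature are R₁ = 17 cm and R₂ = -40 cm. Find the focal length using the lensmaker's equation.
1/f = (n − 1)(1/R₁ − 1/R₂) → f = 18.35 cm (converging lens)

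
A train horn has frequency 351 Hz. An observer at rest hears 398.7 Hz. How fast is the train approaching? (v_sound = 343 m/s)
v_s = v·(1 − f/f_obs) = 41.04 m/s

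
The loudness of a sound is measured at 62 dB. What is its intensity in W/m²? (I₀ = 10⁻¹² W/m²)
I = I₀·10^(β/10) = 1.58 × 10⁻⁶ W/m²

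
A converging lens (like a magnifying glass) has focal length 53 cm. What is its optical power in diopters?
P = 1/f = 1.887 D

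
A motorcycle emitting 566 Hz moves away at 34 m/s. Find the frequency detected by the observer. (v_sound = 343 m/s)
f_obs = f·v/(v + v_s) = 515 Hz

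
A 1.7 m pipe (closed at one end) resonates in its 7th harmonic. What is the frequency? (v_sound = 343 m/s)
fₙ = nv/(4L) = 353.1 Hz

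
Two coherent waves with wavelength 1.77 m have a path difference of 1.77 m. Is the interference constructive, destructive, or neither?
constructive — path difference = 1λ, a whole number of wavelengths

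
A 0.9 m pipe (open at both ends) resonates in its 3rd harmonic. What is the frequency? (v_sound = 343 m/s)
fₙ = nv/(2L) = 571.7 Hz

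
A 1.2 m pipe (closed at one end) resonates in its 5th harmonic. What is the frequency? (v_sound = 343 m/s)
fₙ = nv/(4L) = 357.3 Hz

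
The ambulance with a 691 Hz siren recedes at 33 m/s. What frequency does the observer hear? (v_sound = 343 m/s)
f_obs = f·v/(v + v_s) = 630.4 Hz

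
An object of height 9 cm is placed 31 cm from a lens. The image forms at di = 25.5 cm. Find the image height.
hi = (-di/do) × ho = -7.403 cm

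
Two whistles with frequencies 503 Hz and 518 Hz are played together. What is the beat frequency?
15 Hz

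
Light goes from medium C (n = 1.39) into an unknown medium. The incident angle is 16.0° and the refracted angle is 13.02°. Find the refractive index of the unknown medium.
n₂ = n₁·sin θ₁ / sin θ₂ = 1.701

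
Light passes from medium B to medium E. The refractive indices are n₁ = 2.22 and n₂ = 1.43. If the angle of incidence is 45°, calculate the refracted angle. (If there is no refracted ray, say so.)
sin θ₂ = (n₁/n₂)·sin θ₁ = 1.098 > 1, so there is no refracted ray — the light undergoes total internal reflection.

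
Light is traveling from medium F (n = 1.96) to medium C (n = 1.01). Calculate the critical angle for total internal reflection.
θc = arcsin(n₂/n₁) = 31.02°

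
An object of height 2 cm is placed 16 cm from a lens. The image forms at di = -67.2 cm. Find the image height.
hi = (-di/do) × ho = 8.4 cm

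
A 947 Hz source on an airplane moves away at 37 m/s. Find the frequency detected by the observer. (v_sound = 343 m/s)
f_obs = f·v/(v + v_s) = 854.8 Hz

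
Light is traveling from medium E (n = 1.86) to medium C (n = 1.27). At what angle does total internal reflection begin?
θc = arcsin(n₂/n₁) = 43.06°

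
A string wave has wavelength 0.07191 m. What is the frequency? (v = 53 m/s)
f = v/λ = 737 Hz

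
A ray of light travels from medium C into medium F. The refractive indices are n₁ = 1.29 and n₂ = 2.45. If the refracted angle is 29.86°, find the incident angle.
sin θ₁ = (n₂/n₁)·sin θ₂ → θ₁ = 71.01°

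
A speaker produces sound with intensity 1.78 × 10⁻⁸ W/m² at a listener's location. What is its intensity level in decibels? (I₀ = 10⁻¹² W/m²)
β = 10·log₁₀(I/I₀) = 42.5 dB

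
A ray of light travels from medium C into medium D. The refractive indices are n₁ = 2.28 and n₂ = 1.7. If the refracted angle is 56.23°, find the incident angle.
sin θ₁ = (n₂/n₁)·sin θ₂ → θ₁ = 38.3°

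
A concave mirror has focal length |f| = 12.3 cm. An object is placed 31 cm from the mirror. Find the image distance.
f = +12.3 cm (concave); 1/di = 1/f − 1/do → di = 20.39 cm (real image, in front of mirror)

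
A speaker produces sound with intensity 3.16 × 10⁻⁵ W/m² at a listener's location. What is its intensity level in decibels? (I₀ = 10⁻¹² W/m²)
β = 10·log₁₀(I/I₀) = 75 dB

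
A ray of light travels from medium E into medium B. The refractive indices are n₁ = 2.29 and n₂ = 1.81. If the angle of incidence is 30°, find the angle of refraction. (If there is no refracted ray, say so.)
sin θ₂ = (n₁/n₂)·sin θ₁ = 0.6326 → θ₂ = 39.24°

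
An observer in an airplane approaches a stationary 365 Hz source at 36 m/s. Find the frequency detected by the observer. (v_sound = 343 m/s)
f_obs = f·(v + v_o)/v = 403.3 Hz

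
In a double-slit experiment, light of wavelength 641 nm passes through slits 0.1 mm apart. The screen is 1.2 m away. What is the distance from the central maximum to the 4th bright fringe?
y = mλL/d = 30.77 mm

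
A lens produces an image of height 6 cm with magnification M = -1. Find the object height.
ho = |hi|/|M| = 6 cm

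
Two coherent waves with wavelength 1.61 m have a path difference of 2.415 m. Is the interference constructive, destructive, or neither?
destructive — path difference = 1.5λ, an odd multiple of λ/2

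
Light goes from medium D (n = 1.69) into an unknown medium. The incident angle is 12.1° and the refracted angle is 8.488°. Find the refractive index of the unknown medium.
n₂ = n₁·sin θ₁ / sin θ₂ = 2.4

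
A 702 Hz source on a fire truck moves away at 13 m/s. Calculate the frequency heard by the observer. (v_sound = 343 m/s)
f_obs = f·v/(v + v_s) = 676.4 Hz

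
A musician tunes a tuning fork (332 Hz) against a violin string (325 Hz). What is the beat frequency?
7 Hz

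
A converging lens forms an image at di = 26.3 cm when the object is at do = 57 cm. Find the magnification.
M = −di/do = -0.4614 (inverted image)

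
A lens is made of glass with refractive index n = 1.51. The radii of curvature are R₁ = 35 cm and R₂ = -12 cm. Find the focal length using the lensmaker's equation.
1/f = (n − 1)(1/R₁ − 1/R₂) → f = 17.52 cm (converging lens)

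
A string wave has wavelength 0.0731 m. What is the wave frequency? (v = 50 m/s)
f = v/λ = 684 Hz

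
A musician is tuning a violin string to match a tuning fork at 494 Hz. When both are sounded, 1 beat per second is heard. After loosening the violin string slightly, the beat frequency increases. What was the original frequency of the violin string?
493 Hz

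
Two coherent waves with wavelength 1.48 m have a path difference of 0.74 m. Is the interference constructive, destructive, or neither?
destructive — path difference = 0.5λ, an odd multiple of λ/2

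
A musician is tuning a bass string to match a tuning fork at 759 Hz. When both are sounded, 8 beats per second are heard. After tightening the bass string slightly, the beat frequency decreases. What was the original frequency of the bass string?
751 Hz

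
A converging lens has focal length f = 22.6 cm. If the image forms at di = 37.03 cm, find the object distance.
1/do = 1/f − 1/di → do = 58 cm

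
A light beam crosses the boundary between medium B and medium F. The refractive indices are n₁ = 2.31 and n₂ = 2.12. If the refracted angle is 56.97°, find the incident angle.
sin θ₁ = (n₂/n₁)·sin θ₂ → θ₁ = 50.3°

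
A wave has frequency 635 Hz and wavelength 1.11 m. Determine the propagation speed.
v = fλ = 704.9 m/s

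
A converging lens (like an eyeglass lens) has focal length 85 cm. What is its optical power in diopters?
P = 1/f = 1.176 D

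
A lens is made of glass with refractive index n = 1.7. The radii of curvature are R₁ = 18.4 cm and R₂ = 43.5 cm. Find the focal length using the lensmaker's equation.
1/f = (n − 1)(1/R₁ − 1/R₂) → f = 45.55 cm (converging lens)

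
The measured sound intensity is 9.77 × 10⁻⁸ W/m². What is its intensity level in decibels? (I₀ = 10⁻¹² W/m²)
β = 10·log₁₀(I/I₀) = 49.9 dB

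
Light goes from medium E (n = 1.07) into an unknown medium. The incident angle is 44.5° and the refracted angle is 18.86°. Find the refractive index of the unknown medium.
n₂ = n₁·sin θ₁ / sin θ₂ = 2.32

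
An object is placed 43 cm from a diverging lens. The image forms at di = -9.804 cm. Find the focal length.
1/f = 1/do + 1/di → f = -12.7 cm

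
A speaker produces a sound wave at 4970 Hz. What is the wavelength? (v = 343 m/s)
λ = v/f = 0.06901 m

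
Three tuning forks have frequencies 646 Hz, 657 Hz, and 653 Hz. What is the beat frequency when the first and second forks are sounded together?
11 Hz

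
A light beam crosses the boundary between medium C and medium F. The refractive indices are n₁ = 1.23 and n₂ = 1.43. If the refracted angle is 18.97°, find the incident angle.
sin θ₁ = (n₂/n₁)·sin θ₂ → θ₁ = 22.21°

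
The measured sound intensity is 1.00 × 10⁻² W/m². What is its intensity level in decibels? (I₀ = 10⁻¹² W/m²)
β = 10·log₁₀(I/I₀) = 100 dB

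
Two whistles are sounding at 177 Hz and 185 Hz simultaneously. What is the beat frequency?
8 Hz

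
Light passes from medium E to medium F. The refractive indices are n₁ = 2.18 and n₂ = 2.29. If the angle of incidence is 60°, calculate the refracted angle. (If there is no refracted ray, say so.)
sin θ₂ = (n₁/n₂)·sin θ₁ = 0.8244 → θ₂ = 55.53°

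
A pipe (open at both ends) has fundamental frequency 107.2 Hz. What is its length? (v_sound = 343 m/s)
L = v/(2f₁) = 1.6 m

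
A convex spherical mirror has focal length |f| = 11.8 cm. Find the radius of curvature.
R = 2|f| = 23.6 cm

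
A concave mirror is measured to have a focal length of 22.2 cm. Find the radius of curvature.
R = 2|f| = 44.4 cm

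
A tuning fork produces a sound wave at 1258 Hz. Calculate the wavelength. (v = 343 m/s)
λ = v/f = 0.2727 m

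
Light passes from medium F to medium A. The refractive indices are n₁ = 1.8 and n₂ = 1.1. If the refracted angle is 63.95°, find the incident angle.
sin θ₁ = (n₂/n₁)·sin θ₂ → θ₁ = 33.3°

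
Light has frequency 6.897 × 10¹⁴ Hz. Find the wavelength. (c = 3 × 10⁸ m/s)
λ = c/f = 435 nm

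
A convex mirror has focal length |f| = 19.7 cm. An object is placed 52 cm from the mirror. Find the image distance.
f = −19.7 cm (convex); 1/di = 1/f − 1/do → di = -14.29 cm (virtual image, behind mirror)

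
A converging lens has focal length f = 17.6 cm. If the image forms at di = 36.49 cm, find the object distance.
1/do = 1/f − 1/di → do = 34 cm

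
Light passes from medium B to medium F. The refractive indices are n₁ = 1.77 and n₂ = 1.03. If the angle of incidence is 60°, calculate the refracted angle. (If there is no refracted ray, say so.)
sin θ₂ = (n₁/n₂)·sin θ₁ = 1.488 > 1, so there is no refracted ray — the light undergoes total internal reflection.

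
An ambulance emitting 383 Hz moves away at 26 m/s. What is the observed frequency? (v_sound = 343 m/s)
f_obs = f·v/(v + v_s) = 356 Hz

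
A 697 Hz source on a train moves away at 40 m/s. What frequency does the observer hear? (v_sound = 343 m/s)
f_obs = f·v/(v + v_s) = 624.2 Hz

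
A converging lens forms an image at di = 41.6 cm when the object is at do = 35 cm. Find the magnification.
M = −di/do = -1.189 (inverted image)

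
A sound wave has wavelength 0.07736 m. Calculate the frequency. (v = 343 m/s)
f = v/λ = 4434 Hz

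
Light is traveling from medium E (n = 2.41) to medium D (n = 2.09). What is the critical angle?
θc = arcsin(n₂/n₁) = 60.14°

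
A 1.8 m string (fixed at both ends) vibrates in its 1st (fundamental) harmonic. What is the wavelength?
λₙ = 2L/n = 3.6 m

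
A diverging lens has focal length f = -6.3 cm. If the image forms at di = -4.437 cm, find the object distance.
1/do = 1/f − 1/di → do = 15 cm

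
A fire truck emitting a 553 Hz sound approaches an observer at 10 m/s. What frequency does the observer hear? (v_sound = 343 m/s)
f_obs = f·v/(v − v_s) = 569.6 Hz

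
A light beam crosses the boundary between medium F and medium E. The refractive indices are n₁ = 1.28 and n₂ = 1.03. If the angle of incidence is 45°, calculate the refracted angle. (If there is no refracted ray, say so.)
sin θ₂ = (n₁/n₂)·sin θ₁ = 0.8787 → θ₂ = 61.49°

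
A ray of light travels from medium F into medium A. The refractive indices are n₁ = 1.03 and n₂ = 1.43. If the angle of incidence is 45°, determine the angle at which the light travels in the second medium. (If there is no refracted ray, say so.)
sin θ₂ = (n₁/n₂)·sin θ₁ = 0.5093 → θ₂ = 30.62°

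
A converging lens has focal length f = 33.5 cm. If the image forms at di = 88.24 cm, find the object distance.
1/do = 1/f − 1/di → do = 54 cm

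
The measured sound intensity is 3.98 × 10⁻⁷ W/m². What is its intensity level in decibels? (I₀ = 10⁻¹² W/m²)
β = 10·log₁₀(I/I₀) = 56 dB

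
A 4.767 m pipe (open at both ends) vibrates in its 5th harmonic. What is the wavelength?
λₙ = 2L/n = 1.907 m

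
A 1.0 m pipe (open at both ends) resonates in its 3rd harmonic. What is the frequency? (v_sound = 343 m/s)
fₙ = nv/(2L) = 514.5 Hz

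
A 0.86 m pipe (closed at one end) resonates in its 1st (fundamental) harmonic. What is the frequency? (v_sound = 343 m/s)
fₙ = nv/(4L) = 99.71 Hz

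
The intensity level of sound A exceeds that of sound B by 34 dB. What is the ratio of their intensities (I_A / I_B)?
I_A/I_B = 10^(Δβ/10) = 2512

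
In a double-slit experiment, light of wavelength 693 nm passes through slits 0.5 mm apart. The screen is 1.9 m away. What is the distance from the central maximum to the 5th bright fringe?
y = mλL/d = 13.17 mm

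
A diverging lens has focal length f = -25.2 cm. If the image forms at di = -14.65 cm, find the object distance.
1/do = 1/f − 1/di → do = 34.99 cm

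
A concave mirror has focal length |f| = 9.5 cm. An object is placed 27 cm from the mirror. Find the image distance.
f = +9.5 cm (concave); 1/di = 1/f − 1/do → di = 14.66 cm (real image, in front of mirror)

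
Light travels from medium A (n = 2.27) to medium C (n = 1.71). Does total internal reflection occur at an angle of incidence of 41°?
θc = arcsin(n₂/n₁) = 48.88°; 41° < θc, so no — the ray refracts.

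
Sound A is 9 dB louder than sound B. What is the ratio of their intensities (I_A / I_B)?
I_A/I_B = 10^(Δβ/10) = 7.943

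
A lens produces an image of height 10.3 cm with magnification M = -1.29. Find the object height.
ho = |hi|/|M| = 7.984 cm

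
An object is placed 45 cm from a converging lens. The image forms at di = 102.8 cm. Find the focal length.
1/f = 1/do + 1/di → f = 31.3 cm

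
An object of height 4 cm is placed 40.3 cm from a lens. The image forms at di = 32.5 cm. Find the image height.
hi = (-di/do) × ho = -3.226 cm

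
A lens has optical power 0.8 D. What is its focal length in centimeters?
f = 1/P = 125 cm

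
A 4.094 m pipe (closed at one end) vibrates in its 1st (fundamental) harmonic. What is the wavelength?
λₙ = 4L/n = 16.38 m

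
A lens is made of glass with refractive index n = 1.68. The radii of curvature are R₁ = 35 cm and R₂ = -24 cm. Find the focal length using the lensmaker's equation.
1/f = (n − 1)(1/R₁ − 1/R₂) → f = 20.94 cm (converging lens)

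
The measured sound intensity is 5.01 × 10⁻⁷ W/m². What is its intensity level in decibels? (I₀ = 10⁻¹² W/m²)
β = 10·log₁₀(I/I₀) = 57 dB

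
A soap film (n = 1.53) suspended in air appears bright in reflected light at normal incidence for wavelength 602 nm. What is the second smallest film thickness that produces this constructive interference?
2nt = (m − ½)λ with m = 2 → t = (m − ½)λ/(2n) = 295.1 nm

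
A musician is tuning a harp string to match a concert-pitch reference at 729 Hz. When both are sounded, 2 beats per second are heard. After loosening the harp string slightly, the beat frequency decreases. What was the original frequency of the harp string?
731 Hz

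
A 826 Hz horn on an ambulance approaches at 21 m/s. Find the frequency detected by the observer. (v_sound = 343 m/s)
f_obs = f·v/(v − v_s) = 879.9 Hz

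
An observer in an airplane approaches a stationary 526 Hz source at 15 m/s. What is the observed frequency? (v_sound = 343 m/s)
f_obs = f·(v + v_o)/v = 549 Hz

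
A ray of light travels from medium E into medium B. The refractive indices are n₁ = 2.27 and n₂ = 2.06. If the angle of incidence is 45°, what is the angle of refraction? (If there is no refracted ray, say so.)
sin θ₂ = (n₁/n₂)·sin θ₁ = 0.7792 → θ₂ = 51.19°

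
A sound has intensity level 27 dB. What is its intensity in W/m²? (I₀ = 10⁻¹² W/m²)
I = I₀·10^(β/10) = 5.01 × 10⁻¹⁰ W/m²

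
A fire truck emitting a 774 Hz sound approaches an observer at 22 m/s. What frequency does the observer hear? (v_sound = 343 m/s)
f_obs = f·v/(v − v_s) = 827 Hz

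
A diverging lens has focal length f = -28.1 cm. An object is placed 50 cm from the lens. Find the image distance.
1/di = 1/f − 1/do → di = -17.99 cm (virtual image)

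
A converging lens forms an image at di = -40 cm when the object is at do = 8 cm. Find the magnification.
M = −di/do = 5 (upright image)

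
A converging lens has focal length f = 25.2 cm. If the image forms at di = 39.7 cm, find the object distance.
1/do = 1/f − 1/di → do = 69 cm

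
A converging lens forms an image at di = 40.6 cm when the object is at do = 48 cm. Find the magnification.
M = −di/do = -0.8458 (inverted image)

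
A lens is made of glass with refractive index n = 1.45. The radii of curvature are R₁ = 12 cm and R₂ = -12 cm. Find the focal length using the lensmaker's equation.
1/f = (n − 1)(1/R₁ − 1/R₂) → f = 13.33 cm (converging lens)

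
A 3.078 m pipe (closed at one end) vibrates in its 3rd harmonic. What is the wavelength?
λₙ = 4L/n = 4.104 m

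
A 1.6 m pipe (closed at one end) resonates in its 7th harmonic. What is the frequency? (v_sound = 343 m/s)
fₙ = nv/(4L) = 375.2 Hz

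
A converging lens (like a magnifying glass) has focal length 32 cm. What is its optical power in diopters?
P = 1/f = 3.125 D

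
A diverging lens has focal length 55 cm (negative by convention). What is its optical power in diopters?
P = 1/f = -1.818 D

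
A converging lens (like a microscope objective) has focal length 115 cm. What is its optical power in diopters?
P = 1/f = 0.8696 D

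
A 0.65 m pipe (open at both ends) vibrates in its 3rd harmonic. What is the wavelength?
λₙ = 2L/n = 0.4333 m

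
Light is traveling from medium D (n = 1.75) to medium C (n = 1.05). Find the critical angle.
θc = arcsin(n₂/n₁) = 36.87°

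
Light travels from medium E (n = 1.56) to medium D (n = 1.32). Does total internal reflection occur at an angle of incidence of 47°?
θc = arcsin(n₂/n₁) = 57.8°; 47° < θc, so no — the ray refracts.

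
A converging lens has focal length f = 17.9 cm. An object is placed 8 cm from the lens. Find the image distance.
1/di = 1/f − 1/do → di = -14.46 cm (virtual image)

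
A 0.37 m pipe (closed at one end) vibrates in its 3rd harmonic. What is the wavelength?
λₙ = 4L/n = 0.4933 m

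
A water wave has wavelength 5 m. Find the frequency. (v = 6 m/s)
f = v/λ = 1.2 Hz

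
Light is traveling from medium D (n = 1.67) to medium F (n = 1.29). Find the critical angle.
θc = arcsin(n₂/n₁) = 50.57°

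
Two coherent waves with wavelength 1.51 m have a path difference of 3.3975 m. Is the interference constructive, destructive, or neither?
neither (partial) — path difference = 2.25λ, neither a whole number of wavelengths nor an odd multiple of λ/2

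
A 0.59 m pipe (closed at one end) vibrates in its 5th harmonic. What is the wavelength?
λₙ = 4L/n = 0.472 m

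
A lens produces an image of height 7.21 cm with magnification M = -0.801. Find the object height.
ho = |hi|/|M| = 9.001 cm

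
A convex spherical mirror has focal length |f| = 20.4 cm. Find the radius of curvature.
R = 2|f| = 40.8 cm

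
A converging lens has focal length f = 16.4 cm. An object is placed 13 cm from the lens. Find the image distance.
1/di = 1/f − 1/do → di = -62.71 cm (virtual image)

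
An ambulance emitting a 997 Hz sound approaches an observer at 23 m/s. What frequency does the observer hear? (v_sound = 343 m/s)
f_obs = f·v/(v − v_s) = 1069 Hz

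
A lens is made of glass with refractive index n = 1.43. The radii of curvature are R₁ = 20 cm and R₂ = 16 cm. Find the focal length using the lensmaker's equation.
1/f = (n − 1)(1/R₁ − 1/R₂) → f = -186 cm (diverging lens)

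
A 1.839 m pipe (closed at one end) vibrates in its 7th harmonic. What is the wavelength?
λₙ = 4L/n = 1.051 m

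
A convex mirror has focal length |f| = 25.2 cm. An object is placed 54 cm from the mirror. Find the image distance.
f = −25.2 cm (convex); 1/di = 1/f − 1/do → di = -17.18 cm (virtual image, behind mirror)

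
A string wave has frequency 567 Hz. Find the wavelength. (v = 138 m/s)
λ = v/f = 0.2434 m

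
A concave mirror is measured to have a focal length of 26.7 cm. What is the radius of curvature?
R = 2|f| = 53.4 cm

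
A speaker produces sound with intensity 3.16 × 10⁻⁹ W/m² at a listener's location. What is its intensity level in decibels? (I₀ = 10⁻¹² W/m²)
β = 10·log₁₀(I/I₀) = 35 dB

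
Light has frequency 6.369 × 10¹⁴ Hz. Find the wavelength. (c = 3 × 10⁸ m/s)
λ = c/f = 471 nm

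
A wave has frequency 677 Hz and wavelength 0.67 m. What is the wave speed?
v = fλ = 453.6 m/s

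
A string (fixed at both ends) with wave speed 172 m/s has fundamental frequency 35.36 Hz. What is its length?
L = v/(2f₁) = 2.432 m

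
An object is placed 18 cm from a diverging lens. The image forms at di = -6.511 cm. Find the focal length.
1/f = 1/do + 1/di → f = -10.2 cm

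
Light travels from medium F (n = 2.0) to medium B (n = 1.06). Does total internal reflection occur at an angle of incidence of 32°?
θc = arcsin(n₂/n₁) = 32.01°; 32° < θc, so no — the ray refracts.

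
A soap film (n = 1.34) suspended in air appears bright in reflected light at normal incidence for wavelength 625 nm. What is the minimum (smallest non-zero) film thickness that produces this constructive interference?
2nt = (m − ½)λ with m = 1 → t = (m − ½)λ/(2n) = 116.6 nm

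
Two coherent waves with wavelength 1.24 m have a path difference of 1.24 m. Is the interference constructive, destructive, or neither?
constructive — path difference = 1λ, a whole number of wavelengths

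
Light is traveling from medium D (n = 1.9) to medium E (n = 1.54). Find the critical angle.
θc = arcsin(n₂/n₁) = 54.15°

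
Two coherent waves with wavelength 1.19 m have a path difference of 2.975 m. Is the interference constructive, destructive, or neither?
destructive — path difference = 2.5λ, an odd multiple of λ/2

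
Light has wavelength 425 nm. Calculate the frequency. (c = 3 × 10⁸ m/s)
f = c/λ = 7.059 × 10¹⁴ Hz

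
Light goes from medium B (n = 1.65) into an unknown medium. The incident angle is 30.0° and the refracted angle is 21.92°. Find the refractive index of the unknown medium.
n₂ = n₁·sin θ₁ / sin θ₂ = 2.21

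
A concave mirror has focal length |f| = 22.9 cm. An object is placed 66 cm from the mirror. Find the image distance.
f = +22.9 cm (concave); 1/di = 1/f − 1/do → di = 35.07 cm (real image, in front of mirror)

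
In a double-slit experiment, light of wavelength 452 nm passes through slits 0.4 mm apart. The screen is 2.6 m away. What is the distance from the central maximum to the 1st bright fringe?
y = mλL/d = 2.938 mm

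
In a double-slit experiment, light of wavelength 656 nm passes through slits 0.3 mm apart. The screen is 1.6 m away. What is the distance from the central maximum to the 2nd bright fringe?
y = mλL/d = 6.997 mm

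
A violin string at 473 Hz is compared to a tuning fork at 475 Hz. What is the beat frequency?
2 Hz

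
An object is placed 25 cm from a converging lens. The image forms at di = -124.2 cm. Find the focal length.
1/f = 1/do + 1/di → f = 31.3 cm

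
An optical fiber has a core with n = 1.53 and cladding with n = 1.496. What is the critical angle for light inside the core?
θc = arcsin(n_cladding/n_core) = 77.9°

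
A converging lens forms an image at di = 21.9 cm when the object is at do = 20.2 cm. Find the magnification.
M = −di/do = -1.084 (inverted image)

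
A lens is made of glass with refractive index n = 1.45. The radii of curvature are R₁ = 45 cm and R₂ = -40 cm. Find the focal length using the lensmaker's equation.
1/f = (n − 1)(1/R₁ − 1/R₂) → f = 47.06 cm (converging lens)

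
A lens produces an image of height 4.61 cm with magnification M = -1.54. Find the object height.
ho = |hi|/|M| = 2.994 cm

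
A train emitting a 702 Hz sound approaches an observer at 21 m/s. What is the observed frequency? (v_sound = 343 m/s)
f_obs = f·v/(v − v_s) = 747.8 Hz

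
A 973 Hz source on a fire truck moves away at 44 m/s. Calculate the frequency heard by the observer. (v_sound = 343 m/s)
f_obs = f·v/(v + v_s) = 862.4 Hz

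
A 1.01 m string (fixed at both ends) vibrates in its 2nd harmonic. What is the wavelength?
λₙ = 2L/n = 1.01 m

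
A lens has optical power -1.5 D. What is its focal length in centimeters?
f = 1/P = -66.67 cm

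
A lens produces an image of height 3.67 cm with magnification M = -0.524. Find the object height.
ho = |hi|/|M| = 7.004 cm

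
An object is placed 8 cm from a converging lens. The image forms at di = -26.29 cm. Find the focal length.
1/f = 1/do + 1/di → f = 11.5 cm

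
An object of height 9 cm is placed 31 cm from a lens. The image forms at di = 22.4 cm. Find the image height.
hi = (-di/do) × ho = -6.503 cm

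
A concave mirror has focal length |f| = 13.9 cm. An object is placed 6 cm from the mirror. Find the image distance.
f = +13.9 cm (concave); 1/di = 1/f − 1/do → di = -10.56 cm (virtual image, behind mirror)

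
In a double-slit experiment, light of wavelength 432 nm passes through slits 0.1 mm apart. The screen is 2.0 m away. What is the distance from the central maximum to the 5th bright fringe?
y = mλL/d = 43.2 mm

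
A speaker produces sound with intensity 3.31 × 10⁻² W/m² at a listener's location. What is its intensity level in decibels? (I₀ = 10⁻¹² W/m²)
β = 10·log₁₀(I/I₀) = 105.2 dB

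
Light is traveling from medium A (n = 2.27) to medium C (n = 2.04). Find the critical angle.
θc = arcsin(n₂/n₁) = 63.98°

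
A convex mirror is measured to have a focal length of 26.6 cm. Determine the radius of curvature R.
R = 2|f| = 53.2 cm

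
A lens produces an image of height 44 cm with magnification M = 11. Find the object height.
ho = |hi|/|M| = 4 cm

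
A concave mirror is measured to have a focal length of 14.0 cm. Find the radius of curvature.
R = 2|f| = 28 cm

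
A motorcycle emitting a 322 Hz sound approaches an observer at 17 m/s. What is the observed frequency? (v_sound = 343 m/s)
f_obs = f·v/(v − v_s) = 338.8 Hz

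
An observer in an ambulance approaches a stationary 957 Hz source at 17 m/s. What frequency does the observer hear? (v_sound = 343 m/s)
f_obs = f·(v + v_o)/v = 1004 Hz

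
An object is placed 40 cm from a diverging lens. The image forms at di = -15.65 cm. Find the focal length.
1/f = 1/do + 1/di → f = -25.71 cm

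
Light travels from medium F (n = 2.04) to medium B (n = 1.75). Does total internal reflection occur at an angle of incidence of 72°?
θc = arcsin(n₂/n₁) = 59.08°; 72° > θc, so yes — total internal reflection.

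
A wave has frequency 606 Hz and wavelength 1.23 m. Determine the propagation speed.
v = fλ = 745.4 m/s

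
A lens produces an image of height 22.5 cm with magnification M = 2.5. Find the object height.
ho = |hi|/|M| = 9 cm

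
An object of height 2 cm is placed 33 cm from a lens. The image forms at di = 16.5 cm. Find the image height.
hi = (-di/do) × ho = -1 cm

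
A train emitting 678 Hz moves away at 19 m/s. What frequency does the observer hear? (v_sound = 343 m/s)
f_obs = f·v/(v + v_s) = 642.4 Hz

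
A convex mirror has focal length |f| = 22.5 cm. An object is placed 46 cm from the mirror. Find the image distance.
f = −22.5 cm (convex); 1/di = 1/f − 1/do → di = -15.11 cm (virtual image, behind mirror)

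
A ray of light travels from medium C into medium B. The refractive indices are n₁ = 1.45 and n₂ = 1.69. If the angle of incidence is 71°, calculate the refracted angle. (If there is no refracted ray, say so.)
sin θ₂ = (n₁/n₂)·sin θ₁ = 0.8112 → θ₂ = 54.22°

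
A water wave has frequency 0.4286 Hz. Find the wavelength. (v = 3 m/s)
λ = v/f = 7 m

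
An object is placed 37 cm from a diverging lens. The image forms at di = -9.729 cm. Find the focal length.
1/f = 1/do + 1/di → f = -13.2 cm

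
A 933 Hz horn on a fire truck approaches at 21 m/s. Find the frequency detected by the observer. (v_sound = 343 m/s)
f_obs = f·v/(v − v_s) = 993.8 Hz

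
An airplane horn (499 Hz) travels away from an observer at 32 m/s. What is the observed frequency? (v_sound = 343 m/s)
f_obs = f·v/(v + v_s) = 456.4 Hz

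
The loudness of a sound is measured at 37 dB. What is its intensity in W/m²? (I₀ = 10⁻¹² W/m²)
I = I₀·10^(β/10) = 5.01 × 10⁻⁹ W/m²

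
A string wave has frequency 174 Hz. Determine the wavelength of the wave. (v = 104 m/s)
λ = v/f = 0.5977 m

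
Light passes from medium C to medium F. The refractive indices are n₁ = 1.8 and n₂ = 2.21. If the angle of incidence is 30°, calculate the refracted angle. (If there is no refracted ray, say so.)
sin θ₂ = (n₁/n₂)·sin θ₁ = 0.4072 → θ₂ = 24.03°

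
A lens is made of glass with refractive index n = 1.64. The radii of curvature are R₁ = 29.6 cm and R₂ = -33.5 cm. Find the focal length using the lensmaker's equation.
1/f = (n − 1)(1/R₁ − 1/R₂) → f = 24.55 cm (converging lens)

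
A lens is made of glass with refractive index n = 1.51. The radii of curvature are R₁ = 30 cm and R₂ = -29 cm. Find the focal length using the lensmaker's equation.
1/f = (n − 1)(1/R₁ − 1/R₂) → f = 28.91 cm (converging lens)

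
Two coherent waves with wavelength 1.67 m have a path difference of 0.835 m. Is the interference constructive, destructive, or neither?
destructive — path difference = 0.5λ, an odd multiple of λ/2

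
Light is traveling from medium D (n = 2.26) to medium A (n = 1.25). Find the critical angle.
θc = arcsin(n₂/n₁) = 33.58°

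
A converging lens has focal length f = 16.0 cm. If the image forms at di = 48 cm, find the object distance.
1/do = 1/f − 1/di → do = 24 cm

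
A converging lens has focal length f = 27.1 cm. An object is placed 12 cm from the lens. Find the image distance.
1/di = 1/f − 1/do → di = -21.54 cm (virtual image)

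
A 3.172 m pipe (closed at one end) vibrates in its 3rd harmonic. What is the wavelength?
λₙ = 4L/n = 4.229 m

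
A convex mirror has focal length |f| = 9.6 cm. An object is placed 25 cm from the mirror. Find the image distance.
f = −9.6 cm (convex); 1/di = 1/f − 1/do → di = -6.936 cm (virtual image, behind mirror)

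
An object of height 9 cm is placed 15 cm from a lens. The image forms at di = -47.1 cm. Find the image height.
hi = (-di/do) × ho = 28.26 cm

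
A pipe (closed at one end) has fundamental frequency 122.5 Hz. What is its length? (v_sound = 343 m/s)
L = v/(4f₁) = 0.7 m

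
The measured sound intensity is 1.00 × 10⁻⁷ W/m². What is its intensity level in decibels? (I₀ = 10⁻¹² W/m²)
β = 10·log₁₀(I/I₀) = 50 dB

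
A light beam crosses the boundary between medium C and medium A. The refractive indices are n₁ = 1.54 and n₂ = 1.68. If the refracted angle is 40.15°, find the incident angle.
sin θ₁ = (n₂/n₁)·sin θ₂ → θ₁ = 44.7°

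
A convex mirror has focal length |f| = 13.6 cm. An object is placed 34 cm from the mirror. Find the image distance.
f = −13.6 cm (convex); 1/di = 1/f − 1/do → di = -9.714 cm (virtual image, behind mirror)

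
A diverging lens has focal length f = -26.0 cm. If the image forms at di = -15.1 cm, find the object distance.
1/do = 1/f − 1/di → do = 36.02 cm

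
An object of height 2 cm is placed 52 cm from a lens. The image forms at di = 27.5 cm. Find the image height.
hi = (-di/do) × ho = -1.058 cm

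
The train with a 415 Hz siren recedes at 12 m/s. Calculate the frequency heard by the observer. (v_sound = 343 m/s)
f_obs = f·v/(v + v_s) = 401 Hz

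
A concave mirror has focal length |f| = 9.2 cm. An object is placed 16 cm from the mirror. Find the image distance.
f = +9.2 cm (concave); 1/di = 1/f − 1/do → di = 21.65 cm (real image, in front of mirror)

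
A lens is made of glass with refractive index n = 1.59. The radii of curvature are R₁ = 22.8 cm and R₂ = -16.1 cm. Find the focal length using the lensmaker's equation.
1/f = (n − 1)(1/R₁ − 1/R₂) → f = 15.99 cm (converging lens)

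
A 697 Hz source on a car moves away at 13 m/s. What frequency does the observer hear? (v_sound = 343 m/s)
f_obs = f·v/(v + v_s) = 671.5 Hz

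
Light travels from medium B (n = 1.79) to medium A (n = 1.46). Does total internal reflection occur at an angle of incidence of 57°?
θc = arcsin(n₂/n₁) = 54.65°; 57° > θc, so yes — total internal reflection.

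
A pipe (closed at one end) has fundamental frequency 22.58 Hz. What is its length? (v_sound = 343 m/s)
L = v/(4f₁) = 3.798 m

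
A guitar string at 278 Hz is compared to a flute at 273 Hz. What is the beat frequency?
5 Hz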